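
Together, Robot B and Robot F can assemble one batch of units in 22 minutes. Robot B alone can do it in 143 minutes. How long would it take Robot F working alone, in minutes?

Combined rate is 1/22 per minute.
Known contribution: 1/143 per minute.
So Robot F's rate is 1/22 − 1/143 = 1/26, meaning 26 minutes alone.

26 minutes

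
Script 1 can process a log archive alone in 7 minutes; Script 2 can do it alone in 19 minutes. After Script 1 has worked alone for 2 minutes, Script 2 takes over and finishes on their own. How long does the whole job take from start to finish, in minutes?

109/7 minutes

In 2 minutes Script 1 does 2/7 of the job, leaving 5/7.
Script 2 works at 1/19 per minute, so finishing takes 5/7 ÷ 1/19 = 95/7 minutes.
Total time = 2 + 95/7 = 109/7 minutes.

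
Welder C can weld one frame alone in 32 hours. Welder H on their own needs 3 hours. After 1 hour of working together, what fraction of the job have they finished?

Combined rate: 1/32 + 1/3 = (3 + 32)/96 = 35/96 per hour.
In 1 hour they complete 1·35/96 = 35/96 of the job.

35/96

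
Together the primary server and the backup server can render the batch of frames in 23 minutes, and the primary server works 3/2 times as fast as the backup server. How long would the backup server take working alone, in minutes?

115/2 minutes

Let the backup server's rate be r; then the primary server's rate is (3/2)r, so together (3/2 + 1)r = (5/2)r = 1/23.
Thus r = 2/115 per minute.
The backup server alone: 115/2 minutes; the primary server alone: 115/3 minutes.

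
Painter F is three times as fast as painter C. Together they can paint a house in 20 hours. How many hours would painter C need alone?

80 hours

Let painter C's rate be r; then painter F's rate is 3r, so together (3 + 1)r = 4r = 1/20.
Thus r = 1/80 per hour.
Painter C alone: 80 hours; painter F alone: 80/3 hours.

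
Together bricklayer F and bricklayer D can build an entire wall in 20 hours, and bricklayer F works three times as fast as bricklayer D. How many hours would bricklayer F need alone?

Let bricklayer D's rate be r; then bricklayer F's rate is 3r, so together (3 + 1)r = 4r = 1/20.
Thus r = 1/80 per hour.
Bricklayer D alone: 80 hours; bricklayer F alone: 80/3 hours.

80/3 hours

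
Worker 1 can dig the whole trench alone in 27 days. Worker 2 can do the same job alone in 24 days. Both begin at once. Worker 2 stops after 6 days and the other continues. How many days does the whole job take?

81/4 days

In the first 6 days the combined rate is 17/216, so 17/36 of the job is done, leaving 19/36.
After Worker 2 leaves the rate is 1/27 per day; the remaining 19/36 takes 57/4 days.
Total = 6 + 57/4 = 81/4 days.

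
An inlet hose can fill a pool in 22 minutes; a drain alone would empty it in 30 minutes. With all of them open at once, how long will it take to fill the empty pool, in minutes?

165/2 minutes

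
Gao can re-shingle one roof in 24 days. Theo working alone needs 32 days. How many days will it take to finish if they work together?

96/7 days

Combined rate: 1/24 + 1/32 = (4 + 3)/96 = 7/96 per day.
Time = 1 ÷ (7/96) = 96/7 days.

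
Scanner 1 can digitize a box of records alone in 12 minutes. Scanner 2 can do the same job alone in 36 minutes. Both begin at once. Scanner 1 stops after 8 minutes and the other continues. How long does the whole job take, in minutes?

12 minutes

In the first 8 minutes the combined rate is 1/9, so 8/9 of the job is done, leaving 1/9.
After Scanner 1 leaves the rate is 1/36 per minute; the remaining 1/9 takes 4 minutes.
Total = 8 + 4 = 12 minutes.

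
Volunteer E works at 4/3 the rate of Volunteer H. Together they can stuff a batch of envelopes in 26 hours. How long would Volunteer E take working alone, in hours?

91/2 hours

Let Volunteer H's rate be r; then Volunteer E's rate is (4/3)r, so together (4/3 + 1)r = (7/3)r = 1/26.
Thus r = 3/182 per hour.
Volunteer H alone: 182/3 hours; Volunteer E alone: 91/2 hours.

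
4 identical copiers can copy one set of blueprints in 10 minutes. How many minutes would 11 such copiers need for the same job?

Total work is 4·10 = 40 copier-minutes.
With 11 copiers: 40/11 minutes.

40/11 minutes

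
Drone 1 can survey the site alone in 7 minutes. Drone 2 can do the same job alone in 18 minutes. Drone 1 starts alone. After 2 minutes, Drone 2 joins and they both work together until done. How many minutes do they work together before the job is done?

In the first 2 minutes Drone 1 alone does 2/7 of the job, leaving 5/7.
Once everyone is working, combined rate: 1/7 + 1/18 = (18 + 7)/126 = 25/126 per minute.
Remaining 5/7 at 25/126 per minute takes 18/5 minutes.

18/5 minutes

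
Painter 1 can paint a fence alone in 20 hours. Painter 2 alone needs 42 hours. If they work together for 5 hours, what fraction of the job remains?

53/84

Combined rate: 1/20 + 1/42 = (21 + 10)/420 = 31/420 per hour.
In 5 hours they complete 5·31/420 = 31/84 of the job.
So 53/84 remains.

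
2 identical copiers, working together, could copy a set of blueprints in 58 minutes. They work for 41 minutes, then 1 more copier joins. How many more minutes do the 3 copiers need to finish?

34/3 minutes

One copier does 1/116 of the job per minute.
After 41 minutes with 2 copiers, 41/58 is done (17/58 left).
With 3 copiers the rate is 3/116, so the rest takes 17/58 ÷ 3/116 = 34/3 minutes.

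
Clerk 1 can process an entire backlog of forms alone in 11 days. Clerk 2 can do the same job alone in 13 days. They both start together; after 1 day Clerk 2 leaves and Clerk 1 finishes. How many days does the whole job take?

In the first 1 day the combined rate is 24/143, so 24/143 of the job is done, leaving 119/143.
After Clerk 2 leaves the rate is 1/11 per day; the remaining 119/143 takes 119/13 days.
Total = 1 + 119/13 = 132/13 days.

132/13 days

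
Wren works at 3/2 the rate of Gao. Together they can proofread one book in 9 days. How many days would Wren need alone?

15 days

Let Gao's rate be r; then Wren's rate is (3/2)r, so together (3/2 + 1)r = (5/2)r = 1/9.
Thus r = 2/45 per day.
Gao alone: 45/2 days; Wren alone: 15 days.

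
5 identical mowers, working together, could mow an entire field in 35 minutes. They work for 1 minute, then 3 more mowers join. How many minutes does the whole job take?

89/4 minutes

One mower does 1/175 of the job per minute.
After 1 minute with 5 mowers, 1/35 is done (34/35 left).
With 8 mowers the rate is 8/175, so the rest takes 34/35 ÷ 8/175 = 85/4 minutes.
Total = 1 + 85/4 = 89/4 minutes.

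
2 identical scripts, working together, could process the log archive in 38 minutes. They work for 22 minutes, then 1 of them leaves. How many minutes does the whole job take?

One script does 1/76 of the job per minute.
After 22 minutes with 2 scripts, 11/19 is done (8/19 left).
With 1 script the rate is 1/76, so the rest takes 8/19 ÷ 1/76 = 32 minutes.
Total = 22 + 32 = 54 minutes.

54 minutes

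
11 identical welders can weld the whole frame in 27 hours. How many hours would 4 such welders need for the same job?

Total work is 11·27 = 297 welder-hours.
With 4 welders: 297/4 hours.

297/4 hours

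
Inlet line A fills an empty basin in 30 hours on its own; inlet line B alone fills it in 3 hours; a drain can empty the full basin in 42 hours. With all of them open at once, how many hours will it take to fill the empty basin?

35/12 hours

Net rate = 1/30 + 1/3 − 1/42 = (7 + 70 − 5)/210 = 72/210 = 12/35 per hour.
Filling time = 1 ÷ (12/35) = 35/12 hours.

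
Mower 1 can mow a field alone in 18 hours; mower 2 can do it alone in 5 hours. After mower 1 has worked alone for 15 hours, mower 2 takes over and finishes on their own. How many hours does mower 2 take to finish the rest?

In 15 hours mower 1 does 15/18 = 5/6 of the job, leaving 1/6.
Mower 2 works at 1/5 per hour, so finishing takes 1/6 ÷ 1/5 = 5/6 hours.

5/6 hours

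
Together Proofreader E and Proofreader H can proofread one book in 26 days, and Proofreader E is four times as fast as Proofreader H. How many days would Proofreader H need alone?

Let Proofreader H's rate be r; then Proofreader E's rate is 4r, so together (4 + 1)r = 5r = 1/26.
Thus r = 1/130 per day.
Proofreader H alone: 130 days; Proofreader E alone: 65/2 days.

130 days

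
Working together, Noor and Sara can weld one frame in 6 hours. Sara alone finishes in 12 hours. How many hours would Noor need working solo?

12 hours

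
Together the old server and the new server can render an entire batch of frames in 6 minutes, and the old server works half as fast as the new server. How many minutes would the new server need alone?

9 minutes

Let the new server's rate be r; then the old server's rate is (1/2)r, so together (1/2 + 1)r = (3/2)r = 1/6.
Thus r = 1/9 per minute.
The new server alone: 9 minutes; the old server alone: 18 minutes.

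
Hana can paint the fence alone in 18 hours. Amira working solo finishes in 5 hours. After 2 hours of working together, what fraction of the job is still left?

Combined rate: 1/18 + 1/5 = (5 + 18)/90 = 23/90 per hour.
In 2 hours they complete 2·23/90 = 23/45 of the job.
So 22/45 remains.

22/45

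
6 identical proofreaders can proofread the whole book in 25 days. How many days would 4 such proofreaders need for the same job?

75/2 days

Total work is 6·25 = 150 proofreader-days.
With 4 proofreaders: 150/4 = 75/2 days.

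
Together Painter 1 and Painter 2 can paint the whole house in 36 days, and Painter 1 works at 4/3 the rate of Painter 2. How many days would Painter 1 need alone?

63 days

Let Painter 2's rate be r; then Painter 1's rate is (4/3)r, so together (4/3 + 1)r = (7/3)r = 1/36.
Thus r = 1/84 per day.
Painter 2 alone: 84 days; Painter 1 alone: 63 days.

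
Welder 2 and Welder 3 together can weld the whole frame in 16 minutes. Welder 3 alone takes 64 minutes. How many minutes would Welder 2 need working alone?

Combined rate is 1/16 per minute.
Known contribution: 1/64 per minute.
So Welder 2's rate is 1/16 − 1/64 = 3/64, meaning 64/3 minutes alone.

64/3 minutes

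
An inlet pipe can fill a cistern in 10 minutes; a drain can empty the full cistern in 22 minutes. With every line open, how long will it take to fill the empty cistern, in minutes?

55/3 minutes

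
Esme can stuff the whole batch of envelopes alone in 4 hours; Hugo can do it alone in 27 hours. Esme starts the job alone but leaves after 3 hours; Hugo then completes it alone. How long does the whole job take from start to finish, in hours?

39/4 hours

In 3 hours Esme does 3/4 of the job, leaving 1/4.
Hugo works at 1/27 per hour, so finishing takes 1/4 ÷ 1/27 = 27/4 hours.
Total time = 3 + 27/4 = 39/4 hours.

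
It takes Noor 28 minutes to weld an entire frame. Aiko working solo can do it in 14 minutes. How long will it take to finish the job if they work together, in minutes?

Combined rate: 1/28 + 1/14 = (1 + 2)/28 = 3/28 per minute.
Time = 1 ÷ (3/28) = 28/3 minutes.

28/3 minutes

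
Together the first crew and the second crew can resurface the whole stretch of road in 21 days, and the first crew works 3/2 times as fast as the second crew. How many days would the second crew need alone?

Let the second crew's rate be r; then the first crew's rate is (3/2)r, so together (3/2 + 1)r = (5/2)r = 1/21.
Thus r = 2/105 per day.
The second crew alone: 105/2 days; the first crew alone: 35 days.

105/2 days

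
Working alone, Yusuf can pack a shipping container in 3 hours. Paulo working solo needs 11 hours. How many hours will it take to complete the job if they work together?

33/14 hours

With two workers the combined time is the product over the sum: 3·11/(3+11) = 33/14 hours.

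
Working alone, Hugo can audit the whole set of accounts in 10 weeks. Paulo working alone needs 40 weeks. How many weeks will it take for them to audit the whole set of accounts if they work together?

With two workers the combined time is the product over the sum: 10·40/(10+40) = 400/50 = 8 weeks.

8 weeks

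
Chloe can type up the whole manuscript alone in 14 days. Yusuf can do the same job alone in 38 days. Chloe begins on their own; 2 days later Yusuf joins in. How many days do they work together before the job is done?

114/13 days

In the first 2 days Chloe alone does 2/14 = 1/7 of the job, leaving 6/7.
Once everyone is working, combined rate: 1/14 + 1/38 = (19 + 7)/266 = 26/266 = 13/133 per day.
Remaining 6/7 at 13/133 per day takes 114/13 days.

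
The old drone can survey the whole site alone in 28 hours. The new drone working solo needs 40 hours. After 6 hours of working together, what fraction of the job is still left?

Combined rate: 1/28 + 1/40 = (10 + 7)/280 = 17/280 per hour.
In 6 hours they complete 6·17/280 = 51/140 of the job.
So 89/140 remains.

89/140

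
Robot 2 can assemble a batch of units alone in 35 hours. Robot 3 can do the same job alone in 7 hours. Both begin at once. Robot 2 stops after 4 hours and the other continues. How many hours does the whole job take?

31/5 hours

In the first 4 hours the combined rate is 6/35, so 24/35 of the job is done, leaving 11/35.
After robot 2 leaves the rate is 1/7 per hour; the remaining 11/35 takes 11/5 hours.
Total = 4 + 11/5 = 31/5 hours.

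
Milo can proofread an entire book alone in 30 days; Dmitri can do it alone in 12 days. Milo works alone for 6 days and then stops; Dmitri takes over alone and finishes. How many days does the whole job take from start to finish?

78/5 days

In 6 days Milo does 6/30 = 1/5 of the job, leaving 4/5.
Dmitri works at 1/12 per day, so finishing takes 4/5 ÷ 1/12 = 48/5 days.
Total time = 6 + 48/5 = 78/5 days.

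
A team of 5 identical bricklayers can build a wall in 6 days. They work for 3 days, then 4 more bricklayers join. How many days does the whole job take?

14/3 days

One bricklayer does 1/30 of the job per day.
After 3 days with 5 bricklayers, 1/2 is done (1/2 left).
With 9 bricklayers the rate is 9/30 = 3/10, so the rest takes 1/2 ÷ 3/10 = 5/3 days.
Total = 3 + 5/3 = 14/3 days.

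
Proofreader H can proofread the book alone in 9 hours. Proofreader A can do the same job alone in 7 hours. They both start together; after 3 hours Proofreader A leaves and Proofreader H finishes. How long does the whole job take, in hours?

In the first 3 hours the combined rate is 16/63, so 16/21 of the job is done, leaving 5/21.
After Proofreader A leaves the rate is 1/9 per hour; the remaining 5/21 takes 15/7 hours.
Total = 3 + 15/7 = 36/7 hours.

36/7 hours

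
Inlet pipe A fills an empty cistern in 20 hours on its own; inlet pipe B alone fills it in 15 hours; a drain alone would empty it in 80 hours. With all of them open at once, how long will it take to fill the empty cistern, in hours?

48/5 hours

Net rate = 1/20 + 1/15 − 1/80 = (12 + 16 − 3)/240 = 25/240 = 5/48 per hour.
Filling time = 1 ÷ (5/48) = 48/5 hours.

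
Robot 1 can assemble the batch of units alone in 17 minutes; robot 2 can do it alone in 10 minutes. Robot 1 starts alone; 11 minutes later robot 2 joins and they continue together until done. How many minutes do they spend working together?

In 11 minutes robot 1 does 11/17 of the job, leaving 6/17.
Robot 1 and robot 2 together work at 27/170 per minute, so finishing takes 6/17 ÷ 27/170 = 20/9 minutes.

20/9 minutes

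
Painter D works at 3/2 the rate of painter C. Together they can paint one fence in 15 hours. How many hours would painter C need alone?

Let painter C's rate be r; then painter D's rate is (3/2)r, so together (3/2 + 1)r = (5/2)r = 1/15.
Thus r = 2/75 per hour.
Painter C alone: 75/2 hours; painter D alone: 25 hours.

75/2 hours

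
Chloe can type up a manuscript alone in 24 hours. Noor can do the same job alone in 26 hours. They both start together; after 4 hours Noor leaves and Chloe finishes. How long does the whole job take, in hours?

In the first 4 hours the combined rate is 25/312, so 25/78 of the job is done, leaving 53/78.
After Noor leaves the rate is 1/24 per hour; the remaining 53/78 takes 212/13 hours.
Total = 4 + 212/13 = 264/13 hours.

264/13 hours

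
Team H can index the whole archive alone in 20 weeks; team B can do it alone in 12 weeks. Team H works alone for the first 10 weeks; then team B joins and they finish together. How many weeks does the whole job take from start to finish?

In 10 weeks team H does 10/20 = 1/2 of the job, leaving 1/2.
Team H and team B together work at 2/15 per week, so finishing takes 1/2 ÷ 2/15 = 15/4 weeks.
Total time = 10 + 15/4 = 55/4 weeks.

55/4 weeks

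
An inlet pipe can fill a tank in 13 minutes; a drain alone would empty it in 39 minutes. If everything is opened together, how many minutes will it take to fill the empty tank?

39/2 minutes

Net rate = 1/13 − 1/39 = (3 − 1)/39 = 2/39 per minute.
Filling time = 1 ÷ (2/39) = 39/2 minutes.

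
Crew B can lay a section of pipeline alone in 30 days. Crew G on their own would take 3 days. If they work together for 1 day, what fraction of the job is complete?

Combined rate: 1/30 + 1/3 = (1 + 10)/30 = 11/30 per day.
In 1 day they complete 1·11/30 = 11/30 of the job.

11/30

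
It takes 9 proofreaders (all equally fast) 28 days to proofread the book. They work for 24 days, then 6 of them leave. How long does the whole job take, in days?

36 days

One proofreader does 1/252 of the job per day.
After 24 days with 9 proofreaders, 6/7 is done (1/7 left).
With 3 proofreaders the rate is 3/252 = 1/84, so the rest takes 1/7 ÷ 1/84 = 12 days.
Total = 24 + 12 = 36 days.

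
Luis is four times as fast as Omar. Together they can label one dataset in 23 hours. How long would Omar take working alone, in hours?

115 hours

Let Omar's rate be r; then Luis's rate is 4r, so together (4 + 1)r = 5r = 1/23.
Thus r = 1/115 per hour.
Omar alone: 115 hours; Luis alone: 115/4 hours.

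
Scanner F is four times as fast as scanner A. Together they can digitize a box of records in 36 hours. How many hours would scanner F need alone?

Let scanner A's rate be r; then scanner F's rate is 4r, so together (4 + 1)r = 5r = 1/36.
Thus r = 1/180 per hour.
Scanner A alone: 180 hours; scanner F alone: 45 hours.

45 hours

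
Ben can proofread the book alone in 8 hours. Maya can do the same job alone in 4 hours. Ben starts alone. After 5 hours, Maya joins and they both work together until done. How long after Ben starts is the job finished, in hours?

In the first 5 hours Ben alone does 5/8 of the job, leaving 3/8.
Once everyone is working, combined rate: 1/8 + 1/4 = (1 + 2)/8 = 3/8 per hour.
Remaining 3/8 at 3/8 per hour takes 1 hour.
Total from the start = 5 + 1 = 6 hours.

6 hours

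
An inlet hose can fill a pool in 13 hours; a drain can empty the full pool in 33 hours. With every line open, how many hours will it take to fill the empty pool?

Net rate = 1/13 − 1/33 = (33 − 13)/429 = 20/429 per hour.
Filling time = 1 ÷ (20/429) = 429/20 hours.

429/20 hours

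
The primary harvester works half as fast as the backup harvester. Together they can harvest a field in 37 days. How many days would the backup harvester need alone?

Let the backup harvester's rate be r; then the primary harvester's rate is (1/2)r, so together (1/2 + 1)r = (3/2)r = 1/37.
Thus r = 2/111 per day.
The backup harvester alone: 111/2 days; the primary harvester alone: 111 days.

111/2 days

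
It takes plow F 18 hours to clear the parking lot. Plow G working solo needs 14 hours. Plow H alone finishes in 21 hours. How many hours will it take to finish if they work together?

Combined rate: 1/18 + 1/14 + 1/21 = (7 + 9 + 6)/126 = 22/126 = 11/63 per hour.
Time = 1 ÷ (11/63) = 63/11 hours.

63/11 hours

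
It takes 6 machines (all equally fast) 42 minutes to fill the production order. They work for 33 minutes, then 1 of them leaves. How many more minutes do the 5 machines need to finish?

54/5 minutes

One machine does 1/252 of the job per minute.
After 33 minutes with 6 machines, 11/14 is done (3/14 left).
With 5 machines the rate is 5/252, so the rest takes 3/14 ÷ 5/252 = 54/5 minutes.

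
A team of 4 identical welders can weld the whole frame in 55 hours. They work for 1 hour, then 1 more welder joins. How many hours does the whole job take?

221/5 hours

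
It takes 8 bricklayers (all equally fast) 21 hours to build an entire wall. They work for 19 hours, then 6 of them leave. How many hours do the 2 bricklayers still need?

8 hours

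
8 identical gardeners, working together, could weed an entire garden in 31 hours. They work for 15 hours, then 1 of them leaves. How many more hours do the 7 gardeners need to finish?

128/7 hours

One gardener does 1/248 of the job per hour.
After 15 hours with 8 gardeners, 15/31 is done (16/31 left).
With 7 gardeners the rate is 7/248, so the rest takes 16/31 ÷ 7/248 = 128/7 hours.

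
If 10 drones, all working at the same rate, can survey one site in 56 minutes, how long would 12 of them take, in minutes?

140/3 minutes

Total work is 10·56 = 560 drone-minutes.
With 12 drones: 560/12 = 140/3 minutes.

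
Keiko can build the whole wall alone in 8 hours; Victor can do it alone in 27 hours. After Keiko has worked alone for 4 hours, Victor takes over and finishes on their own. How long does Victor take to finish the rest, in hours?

27/2 hours

In 4 hours Keiko does 4/8 = 1/2 of the job, leaving 1/2.
Victor works at 1/27 per hour, so finishing takes 1/2 ÷ 1/27 = 27/2 hours.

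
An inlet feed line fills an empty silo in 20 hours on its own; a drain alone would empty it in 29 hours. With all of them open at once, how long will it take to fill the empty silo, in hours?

580/9 hours

Net rate = 1/20 − 1/29 = (29 − 20)/580 = 9/580 per hour.
Filling time = 1 ÷ (9/580) = 580/9 hours.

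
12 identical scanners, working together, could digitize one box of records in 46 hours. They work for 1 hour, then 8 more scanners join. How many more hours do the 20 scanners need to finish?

One scanner does 1/552 of the job per hour.
After 1 hour with 12 scanners, 1/46 is done (45/46 left).
With 20 scanners the rate is 20/552 = 5/138, so the rest takes 45/46 ÷ 5/138 = 27 hours.

27 hours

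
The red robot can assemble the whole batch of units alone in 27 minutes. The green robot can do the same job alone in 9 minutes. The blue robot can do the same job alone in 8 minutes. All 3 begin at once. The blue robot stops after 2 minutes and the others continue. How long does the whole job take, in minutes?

In the first 2 minutes the combined rate is 59/216, so 59/108 of the job is done, leaving 49/108.
After the blue robot leaves the rate is 4/27 per minute; the remaining 49/108 takes 49/16 minutes.
Total = 2 + 49/16 = 81/16 minutes.

81/16 minutes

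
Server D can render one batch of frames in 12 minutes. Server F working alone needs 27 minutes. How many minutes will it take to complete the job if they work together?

108/13 minutes

With two workers the combined time is the product over the sum: 12·27/(12+27) = 324/39 = 108/13 minutes.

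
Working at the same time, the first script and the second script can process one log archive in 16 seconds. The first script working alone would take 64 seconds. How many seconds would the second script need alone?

Combined rate is 1/16 per second.
Known contribution: 1/64 per second.
So the second script's rate is 1/16 − 1/64 = 3/64, meaning 64/3 seconds alone.

64/3 seconds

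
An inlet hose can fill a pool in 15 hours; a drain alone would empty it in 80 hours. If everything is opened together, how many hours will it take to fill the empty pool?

240/13 hours

Net rate = 1/15 − 1/80 = (16 − 3)/240 = 13/240 per hour.
Filling time = 1 ÷ (13/240) = 240/13 hours.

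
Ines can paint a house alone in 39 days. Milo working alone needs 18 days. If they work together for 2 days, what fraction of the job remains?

98/117

Combined rate: 1/39 + 1/18 = (6 + 13)/234 = 19/234 per day.
In 2 days they complete 2·19/234 = 19/117 of the job.
So 98/117 remains.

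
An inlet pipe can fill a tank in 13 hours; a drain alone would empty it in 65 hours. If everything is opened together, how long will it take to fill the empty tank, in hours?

65/4 hours

Net rate = 1/13 − 1/65 = (5 − 1)/65 = 4/65 per hour.
Filling time = 1 ÷ (4/65) = 65/4 hours.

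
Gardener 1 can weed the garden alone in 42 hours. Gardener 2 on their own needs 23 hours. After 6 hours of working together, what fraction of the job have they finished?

Combined rate: 1/42 + 1/23 = (23 + 42)/966 = 65/966 per hour.
In 6 hours they complete 6·65/966 = 65/161 of the job.

65/161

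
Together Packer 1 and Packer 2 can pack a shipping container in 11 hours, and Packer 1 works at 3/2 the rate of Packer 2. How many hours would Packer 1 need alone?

Let Packer 2's rate be r; then Packer 1's rate is (3/2)r, so together (3/2 + 1)r = (5/2)r = 1/11.
Thus r = 2/55 per hour.
Packer 2 alone: 55/2 hours; Packer 1 alone: 55/3 hours.

55/3 hours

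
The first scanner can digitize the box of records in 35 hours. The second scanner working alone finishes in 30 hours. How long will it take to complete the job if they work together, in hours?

Combined rate: 1/35 + 1/30 = (6 + 7)/210 = 13/210 per hour.
Time = 1 ÷ (13/210) = 210/13 hours.

210/13 hours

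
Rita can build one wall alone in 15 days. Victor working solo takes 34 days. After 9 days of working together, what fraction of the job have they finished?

Combined rate: 1/15 + 1/34 = (34 + 15)/510 = 49/510 per day.
In 9 days they complete 9·49/510 = 147/170 of the job.

147/170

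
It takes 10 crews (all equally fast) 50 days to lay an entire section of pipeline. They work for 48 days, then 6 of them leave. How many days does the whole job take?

53 days

One crew does 1/500 of the job per day.
After 48 days with 10 crews, 24/25 is done (1/25 left).
With 4 crews the rate is 4/500 = 1/125, so the rest takes 1/25 ÷ 1/125 = 5 days.
Total = 48 + 5 = 53 days.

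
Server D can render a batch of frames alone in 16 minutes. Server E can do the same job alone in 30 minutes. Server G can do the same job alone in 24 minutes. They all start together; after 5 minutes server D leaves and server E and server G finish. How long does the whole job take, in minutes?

In the first 5 minutes the combined rate is 11/80, so 11/16 of the job is done, leaving 5/16.
After server D leaves the rate is 3/40 per minute; the remaining 5/16 takes 25/6 minutes.
Total = 5 + 25/6 = 55/6 minutes.

55/6 minutes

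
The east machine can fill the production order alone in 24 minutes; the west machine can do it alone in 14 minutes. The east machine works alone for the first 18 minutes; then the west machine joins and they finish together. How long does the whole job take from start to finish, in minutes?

384/19 minutes

In 18 minutes the east machine does 18/24 = 3/4 of the job, leaving 1/4.
The east machine and the west machine together work at 19/168 per minute, so finishing takes 1/4 ÷ 19/168 = 42/19 minutes.
Total time = 18 + 42/19 = 384/19 minutes.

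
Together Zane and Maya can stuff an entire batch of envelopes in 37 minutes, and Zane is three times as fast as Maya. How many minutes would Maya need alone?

Let Maya's rate be r; then Zane's rate is 3r, so together (3 + 1)r = 4r = 1/37.
Thus r = 1/148 per minute.
Maya alone: 148 minutes; Zane alone: 148/3 minutes.

148 minutes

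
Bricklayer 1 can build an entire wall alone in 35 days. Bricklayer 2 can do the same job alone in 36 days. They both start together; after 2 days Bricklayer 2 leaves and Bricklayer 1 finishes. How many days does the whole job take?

595/18 days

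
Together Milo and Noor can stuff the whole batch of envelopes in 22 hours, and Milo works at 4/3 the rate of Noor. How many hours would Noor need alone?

Let Noor's rate be r; then Milo's rate is (4/3)r, so together (4/3 + 1)r = (7/3)r = 1/22.
Thus r = 3/154 per hour.
Noor alone: 154/3 hours; Milo alone: 77/2 hours.

154/3 hours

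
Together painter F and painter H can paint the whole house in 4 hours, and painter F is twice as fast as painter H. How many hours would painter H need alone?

Let painter H's rate be r; then painter F's rate is 2r, so together (2 + 1)r = 3r = 1/4.
Thus r = 1/12 per hour.
Painter H alone: 12 hours; painter F alone: 6 hours.

12 hours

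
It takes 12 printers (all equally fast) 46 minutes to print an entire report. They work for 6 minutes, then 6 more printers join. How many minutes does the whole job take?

98/3 minutes

One printer does 1/552 of the job per minute.
After 6 minutes with 12 printers, 3/23 is done (20/23 left).
With 18 printers the rate is 18/552 = 3/92, so the rest takes 20/23 ÷ 3/92 = 80/3 minutes.
Total = 6 + 80/3 = 98/3 minutes.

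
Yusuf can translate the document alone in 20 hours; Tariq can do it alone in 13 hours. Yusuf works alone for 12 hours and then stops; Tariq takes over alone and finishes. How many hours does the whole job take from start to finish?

86/5 hours

In 12 hours Yusuf does 12/20 = 3/5 of the job, leaving 2/5.
Tariq works at 1/13 per hour, so finishing takes 2/5 ÷ 1/13 = 26/5 hours.
Total time = 12 + 26/5 = 86/5 hours.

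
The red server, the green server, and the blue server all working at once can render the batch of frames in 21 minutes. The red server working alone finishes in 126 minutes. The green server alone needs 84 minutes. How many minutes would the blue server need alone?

Combined rate is 1/21 per minute.
Known contribution: 1/126 + 1/84 = (2 + 3)/252 = 5/252 per minute.
So the blue server's rate is 1/21 − 5/252 = 1/36, meaning 36 minutes alone.

36 minutes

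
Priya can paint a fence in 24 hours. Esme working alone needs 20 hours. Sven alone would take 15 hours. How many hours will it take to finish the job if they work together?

Combined rate: 1/24 + 1/20 + 1/15 = (5 + 6 + 8)/120 = 19/120 per hour.
Time = 1 ÷ (19/120) = 120/19 hours.

120/19 hours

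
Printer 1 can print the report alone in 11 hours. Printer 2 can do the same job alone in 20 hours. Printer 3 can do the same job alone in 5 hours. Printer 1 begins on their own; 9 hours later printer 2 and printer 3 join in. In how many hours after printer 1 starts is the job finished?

In the first 9 hours printer 1 alone does 9/11 of the job, leaving 2/11.
Once everyone is working, combined rate: 1/11 + 1/20 + 1/5 = (20 + 11 + 44)/220 = 75/220 = 15/44 per hour.
Remaining 2/11 at 15/44 per hour takes 8/15 hours.
Total from the start = 9 + 8/15 = 143/15 hours.

143/15 hours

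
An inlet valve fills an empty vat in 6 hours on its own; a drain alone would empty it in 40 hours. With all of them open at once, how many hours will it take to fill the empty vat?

Net rate = 1/6 − 1/40 = (20 − 3)/120 = 17/120 per hour.
Filling time = 1 ÷ (17/120) = 120/17 hours.

120/17 hours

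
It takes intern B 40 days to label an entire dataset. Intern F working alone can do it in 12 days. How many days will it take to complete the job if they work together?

120/13 days

Combined rate: 1/40 + 1/12 = (3 + 10)/120 = 13/120 per day.
Time = 1 ÷ (13/120) = 120/13 days.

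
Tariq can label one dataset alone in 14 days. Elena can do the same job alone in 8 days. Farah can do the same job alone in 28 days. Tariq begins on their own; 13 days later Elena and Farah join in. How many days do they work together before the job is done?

In the first 13 days Tariq alone does 13/14 of the job, leaving 1/14.
Once everyone is working, combined rate: 1/14 + 1/8 + 1/28 = (4 + 7 + 2)/56 = 13/56 per day.
Remaining 1/14 at 13/56 per day takes 4/13 days.

4/13 days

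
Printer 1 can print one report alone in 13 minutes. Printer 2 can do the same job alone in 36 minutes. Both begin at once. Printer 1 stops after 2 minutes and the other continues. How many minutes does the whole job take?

396/13 minutes

In the first 2 minutes the combined rate is 49/468, so 49/234 of the job is done, leaving 185/234.
After printer 1 leaves the rate is 1/36 per minute; the remaining 185/234 takes 370/13 minutes.
Total = 2 + 370/13 = 396/13 minutes.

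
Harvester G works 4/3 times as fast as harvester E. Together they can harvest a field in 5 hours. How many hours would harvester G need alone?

35/4 hours

Let harvester E's rate be r; then harvester G's rate is (4/3)r, so together (4/3 + 1)r = (7/3)r = 1/5.
Thus r = 3/35 per hour.
Harvester E alone: 35/3 hours; harvester G alone: 35/4 hours.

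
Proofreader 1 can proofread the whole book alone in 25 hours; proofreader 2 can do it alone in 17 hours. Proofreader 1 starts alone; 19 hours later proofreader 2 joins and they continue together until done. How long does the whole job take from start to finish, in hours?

In 19 hours proofreader 1 does 19/25 of the job, leaving 6/25.
Proofreader 1 and proofreader 2 together work at 42/425 per hour, so finishing takes 6/25 ÷ 42/425 = 17/7 hours.
Total time = 19 + 17/7 = 150/7 hours.

150/7 hours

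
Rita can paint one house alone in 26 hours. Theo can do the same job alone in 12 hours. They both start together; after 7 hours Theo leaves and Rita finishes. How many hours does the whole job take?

In the first 7 hours the combined rate is 19/156, so 133/156 of the job is done, leaving 23/156.
After Theo leaves the rate is 1/26 per hour; the remaining 23/156 takes 23/6 hours.
Total = 7 + 23/6 = 65/6 hours.

65/6 hours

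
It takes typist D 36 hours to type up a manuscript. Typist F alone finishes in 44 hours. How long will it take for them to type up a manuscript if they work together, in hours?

Combined rate: 1/36 + 1/44 = (11 + 9)/396 = 20/396 = 5/99 per hour.
Time = 1 ÷ (5/99) = 99/5 hours.

99/5 hours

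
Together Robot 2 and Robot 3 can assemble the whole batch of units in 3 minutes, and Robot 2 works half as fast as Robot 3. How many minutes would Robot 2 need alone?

9 minutes

Let Robot 3's rate be r; then Robot 2's rate is (1/2)r, so together (1/2 + 1)r = (3/2)r = 1/3.
Thus r = 2/9 per minute.
Robot 3 alone: 9/2 minutes; Robot 2 alone: 9 minutes.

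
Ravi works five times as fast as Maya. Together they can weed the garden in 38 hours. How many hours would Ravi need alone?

Let Maya's rate be r; then Ravi's rate is 5r, so together (5 + 1)r = 6r = 1/38.
Thus r = 1/228 per hour.
Maya alone: 228 hours; Ravi alone: 228/5 hours.

228/5 hours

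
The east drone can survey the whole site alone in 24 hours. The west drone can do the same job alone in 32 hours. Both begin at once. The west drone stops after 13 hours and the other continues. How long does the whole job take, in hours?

57/4 hours

In the first 13 hours the combined rate is 7/96, so 91/96 of the job is done, leaving 5/96.
After the west drone leaves the rate is 1/24 per hour; the remaining 5/96 takes 5/4 hours.
Total = 13 + 5/4 = 57/4 hours.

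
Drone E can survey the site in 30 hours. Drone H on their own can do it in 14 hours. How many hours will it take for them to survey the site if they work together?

Combined rate: 1/30 + 1/14 = (7 + 15)/210 = 22/210 = 11/105 per hour.
Time = 1 ÷ (11/105) = 105/11 hours.

105/11 hours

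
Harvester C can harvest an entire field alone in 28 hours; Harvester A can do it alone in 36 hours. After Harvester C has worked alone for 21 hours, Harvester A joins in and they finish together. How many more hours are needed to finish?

63/16 hours

In 21 hours Harvester C does 21/28 = 3/4 of the job, leaving 1/4.
Harvester C and Harvester A together work at 4/63 per hour, so finishing takes 1/4 ÷ 4/63 = 63/16 hours.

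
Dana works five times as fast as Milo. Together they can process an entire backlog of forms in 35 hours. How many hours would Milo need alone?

210 hours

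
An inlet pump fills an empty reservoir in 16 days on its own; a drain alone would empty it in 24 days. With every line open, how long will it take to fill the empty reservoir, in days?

Net rate = 1/16 − 1/24 = (3 − 2)/48 = 1/48 per day.
Filling time = 1 ÷ (1/48) = 48 days.

48 days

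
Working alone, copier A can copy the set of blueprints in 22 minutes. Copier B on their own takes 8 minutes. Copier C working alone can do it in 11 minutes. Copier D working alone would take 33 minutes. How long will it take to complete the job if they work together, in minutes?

Combined rate: 1/22 + 1/8 + 1/11 + 1/33 = (12 + 33 + 24 + 8)/264 = 77/264 = 7/24 per minute.
Time = 1 ÷ (7/24) = 24/7 minutes.

24/7 minutes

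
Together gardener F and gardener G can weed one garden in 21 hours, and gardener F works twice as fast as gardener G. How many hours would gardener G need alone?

63 hours

Let gardener G's rate be r; then gardener F's rate is 2r, so together (2 + 1)r = 3r = 1/21.
Thus r = 1/63 per hour.
Gardener G alone: 63 hours; gardener F alone: 63/2 hours.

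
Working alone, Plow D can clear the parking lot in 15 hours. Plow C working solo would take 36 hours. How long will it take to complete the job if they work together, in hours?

180/17 hours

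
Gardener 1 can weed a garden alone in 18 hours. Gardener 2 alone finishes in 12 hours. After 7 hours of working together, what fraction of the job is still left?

Combined rate: 1/18 + 1/12 = (2 + 3)/36 = 5/36 per hour.
In 7 hours they complete 7·5/36 = 35/36 of the job.
So 1/36 remains.

1/36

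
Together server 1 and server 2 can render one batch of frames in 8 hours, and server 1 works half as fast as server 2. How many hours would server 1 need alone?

Let server 2's rate be r; then server 1's rate is (1/2)r, so together (1/2 + 1)r = (3/2)r = 1/8.
Thus r = 1/12 per hour.
Server 2 alone: 12 hours; server 1 alone: 24 hours.

24 hours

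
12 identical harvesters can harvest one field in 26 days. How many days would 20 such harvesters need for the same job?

78/5 days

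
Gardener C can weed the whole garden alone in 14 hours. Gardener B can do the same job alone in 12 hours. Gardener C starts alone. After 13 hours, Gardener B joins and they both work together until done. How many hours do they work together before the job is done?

In the first 13 hours Gardener C alone does 13/14 of the job, leaving 1/14.
Once everyone is working, combined rate: 1/14 + 1/12 = (6 + 7)/84 = 13/84 per hour.
Remaining 1/14 at 13/84 per hour takes 6/13 hours.

6/13 hours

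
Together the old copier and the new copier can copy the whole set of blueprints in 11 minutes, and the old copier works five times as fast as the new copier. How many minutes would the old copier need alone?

Let the new copier's rate be r; then the old copier's rate is 5r, so together (5 + 1)r = 6r = 1/11.
Thus r = 1/66 per minute.
The new copier alone: 66 minutes; the old copier alone: 66/5 minutes.

66/5 minutes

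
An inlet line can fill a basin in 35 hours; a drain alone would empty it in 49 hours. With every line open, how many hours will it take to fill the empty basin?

Net rate = 1/35 − 1/49 = (7 − 5)/245 = 2/245 per hour.
Filling time = 1 ÷ (2/245) = 245/2 hours.

245/2 hours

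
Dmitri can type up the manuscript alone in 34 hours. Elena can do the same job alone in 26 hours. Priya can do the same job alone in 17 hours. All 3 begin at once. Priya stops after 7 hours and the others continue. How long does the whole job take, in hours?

In the first 7 hours the combined rate is 28/221, so 196/221 of the job is done, leaving 25/221.
After Priya leaves the rate is 15/221 per hour; the remaining 25/221 takes 5/3 hours.
Total = 7 + 5/3 = 26/3 hours.

26/3 hours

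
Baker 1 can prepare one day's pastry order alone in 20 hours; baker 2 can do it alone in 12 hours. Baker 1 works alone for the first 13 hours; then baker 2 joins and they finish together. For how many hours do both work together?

21/8 hours

In 13 hours baker 1 does 13/20 of the job, leaving 7/20.
Baker 1 and baker 2 together work at 2/15 per hour, so finishing takes 7/20 ÷ 2/15 = 21/8 hours.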